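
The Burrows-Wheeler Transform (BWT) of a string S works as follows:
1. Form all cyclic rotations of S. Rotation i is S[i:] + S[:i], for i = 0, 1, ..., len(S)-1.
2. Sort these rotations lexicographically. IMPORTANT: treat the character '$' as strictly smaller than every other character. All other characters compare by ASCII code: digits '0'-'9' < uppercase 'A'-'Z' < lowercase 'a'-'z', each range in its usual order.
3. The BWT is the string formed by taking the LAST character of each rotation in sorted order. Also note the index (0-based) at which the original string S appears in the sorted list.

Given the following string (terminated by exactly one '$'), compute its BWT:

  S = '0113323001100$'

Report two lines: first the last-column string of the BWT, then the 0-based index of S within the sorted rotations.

All 14 rotations (rotation i = S[i:]+S[:i]):
  rot[0] = 0113323001100$
  rot[1] = 113323001100$0
  rot[2] = 13323001100$01
  rot[3] = 3323001100$011
  rot[4] = 323001100$0113
  rot[5] = 23001100$01133
  rot[6] = 3001100$011332
  rot[7] = 001100$0113323
  rot[8] = 01100$01133230
  rot[9] = 1100$011332300
  rot[10] = 100$0113323001
  rot[11] = 00$01133230011
  rot[12] = 0$011332300110
  rot[13] = $0113323001100
Sorted (with $ < everything):
  sorted[0] = $0113323001100  (last char: '0')
  sorted[1] = 0$011332300110  (last char: '0')
  sorted[2] = 00$01133230011  (last char: '1')
  sorted[3] = 001100$0113323  (last char: '3')
  sorted[4] = 01100$01133230  (last char: '0')
  sorted[5] = 0113323001100$  (last char: '$')
  sorted[6] = 100$0113323001  (last char: '1')
  sorted[7] = 1100$011332300  (last char: '0')
  sorted[8] = 113323001100$0  (last char: '0')
  sorted[9] = 13323001100$01  (last char: '1')
  sorted[10] = 23001100$01133  (last char: '3')
  sorted[11] = 3001100$011332  (last char: '2')
  sorted[12] = 323001100$0113  (last char: '3')
  sorted[13] = 3323001100$011  (last char: '1')
Last column: 00130$10013231
Original string S is at sorted index 5

Answer: 00130$10013231
5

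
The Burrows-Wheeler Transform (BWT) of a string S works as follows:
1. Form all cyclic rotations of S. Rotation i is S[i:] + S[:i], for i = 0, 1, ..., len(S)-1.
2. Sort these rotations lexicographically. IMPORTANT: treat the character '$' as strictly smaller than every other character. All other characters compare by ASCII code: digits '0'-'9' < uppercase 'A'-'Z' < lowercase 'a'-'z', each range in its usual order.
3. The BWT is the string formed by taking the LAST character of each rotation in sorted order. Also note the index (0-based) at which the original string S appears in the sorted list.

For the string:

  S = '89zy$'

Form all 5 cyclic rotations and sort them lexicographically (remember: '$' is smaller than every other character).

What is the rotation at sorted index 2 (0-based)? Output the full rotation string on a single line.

Answer: 9zy$8

Derivation:
All 5 rotations (rotation i = S[i:]+S[:i]):
  rot[0] = 89zy$
  rot[1] = 9zy$8
  rot[2] = zy$89
  rot[3] = y$89z
  rot[4] = $89zy
Sorted (with $ < everything):
  sorted[0] = $89zy
  sorted[1] = 89zy$
  sorted[2] = 9zy$8
  sorted[3] = y$89z
  sorted[4] = zy$89
sorted[2] = 9zy$8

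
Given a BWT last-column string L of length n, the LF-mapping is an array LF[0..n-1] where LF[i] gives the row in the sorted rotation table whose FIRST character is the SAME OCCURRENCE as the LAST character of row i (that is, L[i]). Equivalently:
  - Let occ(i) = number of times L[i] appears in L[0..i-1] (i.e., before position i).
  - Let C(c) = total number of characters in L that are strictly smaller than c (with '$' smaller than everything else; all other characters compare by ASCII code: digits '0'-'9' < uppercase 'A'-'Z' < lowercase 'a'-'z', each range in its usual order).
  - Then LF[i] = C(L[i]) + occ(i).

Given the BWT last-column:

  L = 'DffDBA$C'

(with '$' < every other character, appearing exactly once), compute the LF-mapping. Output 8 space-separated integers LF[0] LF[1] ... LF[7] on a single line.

Char counts: '$':1, 'A':1, 'B':1, 'C':1, 'D':2, 'f':2
C (first-col start): C('$')=0, C('A')=1, C('B')=2, C('C')=3, C('D')=4, C('f')=6
L[0]='D': occ=0, LF[0]=C('D')+0=4+0=4
L[1]='f': occ=0, LF[1]=C('f')+0=6+0=6
L[2]='f': occ=1, LF[2]=C('f')+1=6+1=7
L[3]='D': occ=1, LF[3]=C('D')+1=4+1=5
L[4]='B': occ=0, LF[4]=C('B')+0=2+0=2
L[5]='A': occ=0, LF[5]=C('A')+0=1+0=1
L[6]='$': occ=0, LF[6]=C('$')+0=0+0=0
L[7]='C': occ=0, LF[7]=C('C')+0=3+0=3

Answer: 4 6 7 5 2 1 0 3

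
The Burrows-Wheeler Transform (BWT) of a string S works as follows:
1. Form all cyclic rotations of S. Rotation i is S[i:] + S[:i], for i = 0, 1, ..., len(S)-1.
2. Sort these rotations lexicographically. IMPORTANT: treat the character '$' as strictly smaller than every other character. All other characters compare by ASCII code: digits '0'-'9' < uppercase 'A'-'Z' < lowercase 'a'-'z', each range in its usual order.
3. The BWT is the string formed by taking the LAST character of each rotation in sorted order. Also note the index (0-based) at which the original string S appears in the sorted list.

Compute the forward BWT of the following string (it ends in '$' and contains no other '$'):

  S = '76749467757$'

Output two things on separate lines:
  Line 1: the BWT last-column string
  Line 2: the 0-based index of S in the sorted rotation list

Answer: 797774567$64
9

Derivation:
All 12 rotations (rotation i = S[i:]+S[:i]):
  rot[0] = 76749467757$
  rot[1] = 6749467757$7
  rot[2] = 749467757$76
  rot[3] = 49467757$767
  rot[4] = 9467757$7674
  rot[5] = 467757$76749
  rot[6] = 67757$767494
  rot[7] = 7757$7674946
  rot[8] = 757$76749467
  rot[9] = 57$767494677
  rot[10] = 7$7674946775
  rot[11] = $76749467757
Sorted (with $ < everything):
  sorted[0] = $76749467757  (last char: '7')
  sorted[1] = 467757$76749  (last char: '9')
  sorted[2] = 49467757$767  (last char: '7')
  sorted[3] = 57$767494677  (last char: '7')
  sorted[4] = 6749467757$7  (last char: '7')
  sorted[5] = 67757$767494  (last char: '4')
  sorted[6] = 7$7674946775  (last char: '5')
  sorted[7] = 749467757$76  (last char: '6')
  sorted[8] = 757$76749467  (last char: '7')
  sorted[9] = 76749467757$  (last char: '$')
  sorted[10] = 7757$7674946  (last char: '6')
  sorted[11] = 9467757$7674  (last char: '4')
Last column: 797774567$64
Original string S is at sorted index 9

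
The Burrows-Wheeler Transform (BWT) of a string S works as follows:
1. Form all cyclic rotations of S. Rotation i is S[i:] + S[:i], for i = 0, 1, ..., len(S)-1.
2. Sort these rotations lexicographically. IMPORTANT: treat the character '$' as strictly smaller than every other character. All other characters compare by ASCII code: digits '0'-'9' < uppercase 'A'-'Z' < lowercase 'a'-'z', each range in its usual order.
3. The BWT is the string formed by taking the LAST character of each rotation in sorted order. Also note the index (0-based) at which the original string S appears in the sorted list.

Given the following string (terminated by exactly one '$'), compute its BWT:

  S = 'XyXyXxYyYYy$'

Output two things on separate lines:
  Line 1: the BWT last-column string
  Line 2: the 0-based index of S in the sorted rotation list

Answer: yyy$yYxXYXXY
3

Derivation:
All 12 rotations (rotation i = S[i:]+S[:i]):
  rot[0] = XyXyXxYyYYy$
  rot[1] = yXyXxYyYYy$X
  rot[2] = XyXxYyYYy$Xy
  rot[3] = yXxYyYYy$XyX
  rot[4] = XxYyYYy$XyXy
  rot[5] = xYyYYy$XyXyX
  rot[6] = YyYYy$XyXyXx
  rot[7] = yYYy$XyXyXxY
  rot[8] = YYy$XyXyXxYy
  rot[9] = Yy$XyXyXxYyY
  rot[10] = y$XyXyXxYyYY
  rot[11] = $XyXyXxYyYYy
Sorted (with $ < everything):
  sorted[0] = $XyXyXxYyYYy  (last char: 'y')
  sorted[1] = XxYyYYy$XyXy  (last char: 'y')
  sorted[2] = XyXxYyYYy$Xy  (last char: 'y')
  sorted[3] = XyXyXxYyYYy$  (last char: '$')
  sorted[4] = YYy$XyXyXxYy  (last char: 'y')
  sorted[5] = Yy$XyXyXxYyY  (last char: 'Y')
  sorted[6] = YyYYy$XyXyXx  (last char: 'x')
  sorted[7] = xYyYYy$XyXyX  (last char: 'X')
  sorted[8] = y$XyXyXxYyYY  (last char: 'Y')
  sorted[9] = yXxYyYYy$XyX  (last char: 'X')
  sorted[10] = yXyXxYyYYy$X  (last char: 'X')
  sorted[11] = yYYy$XyXyXxY  (last char: 'Y')
Last column: yyy$yYxXYXXY
Original string S is at sorted index 3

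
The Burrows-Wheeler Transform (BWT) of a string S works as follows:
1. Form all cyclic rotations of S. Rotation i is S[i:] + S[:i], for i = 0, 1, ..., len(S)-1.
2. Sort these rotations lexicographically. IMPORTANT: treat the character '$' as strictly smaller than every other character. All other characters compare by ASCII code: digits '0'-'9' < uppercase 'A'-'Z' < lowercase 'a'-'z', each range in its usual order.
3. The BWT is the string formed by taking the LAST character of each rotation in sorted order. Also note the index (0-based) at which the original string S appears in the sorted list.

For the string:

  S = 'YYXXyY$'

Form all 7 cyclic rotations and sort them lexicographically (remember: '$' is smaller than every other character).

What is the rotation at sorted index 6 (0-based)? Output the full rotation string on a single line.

Answer: yY$YYXX

Derivation:
All 7 rotations (rotation i = S[i:]+S[:i]):
  rot[0] = YYXXyY$
  rot[1] = YXXyY$Y
  rot[2] = XXyY$YY
  rot[3] = XyY$YYX
  rot[4] = yY$YYXX
  rot[5] = Y$YYXXy
  rot[6] = $YYXXyY
Sorted (with $ < everything):
  sorted[0] = $YYXXyY
  sorted[1] = XXyY$YY
  sorted[2] = XyY$YYX
  sorted[3] = Y$YYXXy
  sorted[4] = YXXyY$Y
  sorted[5] = YYXXyY$
  sorted[6] = yY$YYXX
sorted[6] = yY$YYXX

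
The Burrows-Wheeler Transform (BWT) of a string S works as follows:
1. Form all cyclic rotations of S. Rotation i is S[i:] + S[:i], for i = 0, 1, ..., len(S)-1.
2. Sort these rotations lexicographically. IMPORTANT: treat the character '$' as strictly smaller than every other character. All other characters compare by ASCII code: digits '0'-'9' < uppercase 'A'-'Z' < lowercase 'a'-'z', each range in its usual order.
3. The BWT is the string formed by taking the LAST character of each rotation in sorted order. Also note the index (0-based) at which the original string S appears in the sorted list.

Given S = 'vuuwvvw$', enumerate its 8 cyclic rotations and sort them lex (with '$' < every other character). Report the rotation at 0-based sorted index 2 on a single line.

All 8 rotations (rotation i = S[i:]+S[:i]):
  rot[0] = vuuwvvw$
  rot[1] = uuwvvw$v
  rot[2] = uwvvw$vu
  rot[3] = wvvw$vuu
  rot[4] = vvw$vuuw
  rot[5] = vw$vuuwv
  rot[6] = w$vuuwvv
  rot[7] = $vuuwvvw
Sorted (with $ < everything):
  sorted[0] = $vuuwvvw
  sorted[1] = uuwvvw$v
  sorted[2] = uwvvw$vu
  sorted[3] = vuuwvvw$
  sorted[4] = vvw$vuuw
  sorted[5] = vw$vuuwv
  sorted[6] = w$vuuwvv
  sorted[7] = wvvw$vuu
sorted[2] = uwvvw$vu

Answer: uwvvw$vu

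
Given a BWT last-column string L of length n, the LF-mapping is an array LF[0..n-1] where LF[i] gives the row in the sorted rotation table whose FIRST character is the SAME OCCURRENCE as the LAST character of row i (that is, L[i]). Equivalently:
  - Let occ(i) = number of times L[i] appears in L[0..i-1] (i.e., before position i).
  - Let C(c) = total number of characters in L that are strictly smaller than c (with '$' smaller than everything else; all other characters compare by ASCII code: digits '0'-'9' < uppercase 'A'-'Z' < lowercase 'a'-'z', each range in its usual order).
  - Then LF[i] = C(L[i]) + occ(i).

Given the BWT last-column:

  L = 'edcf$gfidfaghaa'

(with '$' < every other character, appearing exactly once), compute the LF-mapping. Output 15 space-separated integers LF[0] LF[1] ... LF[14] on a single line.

Answer: 7 5 4 8 0 11 9 14 6 10 1 12 13 2 3

Derivation:
Char counts: '$':1, 'a':3, 'c':1, 'd':2, 'e':1, 'f':3, 'g':2, 'h':1, 'i':1
C (first-col start): C('$')=0, C('a')=1, C('c')=4, C('d')=5, C('e')=7, C('f')=8, C('g')=11, C('h')=13, C('i')=14
L[0]='e': occ=0, LF[0]=C('e')+0=7+0=7
L[1]='d': occ=0, LF[1]=C('d')+0=5+0=5
L[2]='c': occ=0, LF[2]=C('c')+0=4+0=4
L[3]='f': occ=0, LF[3]=C('f')+0=8+0=8
L[4]='$': occ=0, LF[4]=C('$')+0=0+0=0
L[5]='g': occ=0, LF[5]=C('g')+0=11+0=11
L[6]='f': occ=1, LF[6]=C('f')+1=8+1=9
L[7]='i': occ=0, LF[7]=C('i')+0=14+0=14
L[8]='d': occ=1, LF[8]=C('d')+1=5+1=6
L[9]='f': occ=2, LF[9]=C('f')+2=8+2=10
L[10]='a': occ=0, LF[10]=C('a')+0=1+0=1
L[11]='g': occ=1, LF[11]=C('g')+1=11+1=12
L[12]='h': occ=0, LF[12]=C('h')+0=13+0=13
L[13]='a': occ=1, LF[13]=C('a')+1=1+1=2
L[14]='a': occ=2, LF[14]=C('a')+2=1+2=3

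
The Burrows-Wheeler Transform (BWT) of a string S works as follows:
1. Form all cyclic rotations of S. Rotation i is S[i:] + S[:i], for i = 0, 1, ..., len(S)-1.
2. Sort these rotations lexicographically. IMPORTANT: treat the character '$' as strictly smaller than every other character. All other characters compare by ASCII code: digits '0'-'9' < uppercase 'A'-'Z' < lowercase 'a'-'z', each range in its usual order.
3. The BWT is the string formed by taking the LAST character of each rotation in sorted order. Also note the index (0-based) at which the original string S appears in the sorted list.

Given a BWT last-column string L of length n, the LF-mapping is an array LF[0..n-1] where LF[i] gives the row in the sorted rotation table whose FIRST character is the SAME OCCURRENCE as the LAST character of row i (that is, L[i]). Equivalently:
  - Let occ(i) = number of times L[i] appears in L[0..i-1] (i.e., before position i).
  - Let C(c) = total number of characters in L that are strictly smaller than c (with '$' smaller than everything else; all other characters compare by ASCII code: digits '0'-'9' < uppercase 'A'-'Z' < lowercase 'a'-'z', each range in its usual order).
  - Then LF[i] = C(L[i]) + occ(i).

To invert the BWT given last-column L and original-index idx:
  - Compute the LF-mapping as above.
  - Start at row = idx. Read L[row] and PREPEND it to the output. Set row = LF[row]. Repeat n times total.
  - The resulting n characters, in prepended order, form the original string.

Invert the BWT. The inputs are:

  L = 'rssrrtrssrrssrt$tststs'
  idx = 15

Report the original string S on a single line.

Answer: ststttstrsrrrrsrssssr$

Derivation:
LF mapping: 1 8 9 2 3 17 4 10 11 5 6 12 13 7 18 0 19 14 20 15 21 16
Walk LF starting at row 15, prepending L[row]:
  step 1: row=15, L[15]='$', prepend. Next row=LF[15]=0
  step 2: row=0, L[0]='r', prepend. Next row=LF[0]=1
  step 3: row=1, L[1]='s', prepend. Next row=LF[1]=8
  step 4: row=8, L[8]='s', prepend. Next row=LF[8]=11
  step 5: row=11, L[11]='s', prepend. Next row=LF[11]=12
  step 6: row=12, L[12]='s', prepend. Next row=LF[12]=13
  step 7: row=13, L[13]='r', prepend. Next row=LF[13]=7
  step 8: row=7, L[7]='s', prepend. Next row=LF[7]=10
  step 9: row=10, L[10]='r', prepend. Next row=LF[10]=6
  step 10: row=6, L[6]='r', prepend. Next row=LF[6]=4
  step 11: row=4, L[4]='r', prepend. Next row=LF[4]=3
  step 12: row=3, L[3]='r', prepend. Next row=LF[3]=2
  step 13: row=2, L[2]='s', prepend. Next row=LF[2]=9
  step 14: row=9, L[9]='r', prepend. Next row=LF[9]=5
  step 15: row=5, L[5]='t', prepend. Next row=LF[5]=17
  step 16: row=17, L[17]='s', prepend. Next row=LF[17]=14
  step 17: row=14, L[14]='t', prepend. Next row=LF[14]=18
  step 18: row=18, L[18]='t', prepend. Next row=LF[18]=20
  step 19: row=20, L[20]='t', prepend. Next row=LF[20]=21
  step 20: row=21, L[21]='s', prepend. Next row=LF[21]=16
  step 21: row=16, L[16]='t', prepend. Next row=LF[16]=19
  step 22: row=19, L[19]='s', prepend. Next row=LF[19]=15
Reversed output: ststttstrsrrrrsrssssr$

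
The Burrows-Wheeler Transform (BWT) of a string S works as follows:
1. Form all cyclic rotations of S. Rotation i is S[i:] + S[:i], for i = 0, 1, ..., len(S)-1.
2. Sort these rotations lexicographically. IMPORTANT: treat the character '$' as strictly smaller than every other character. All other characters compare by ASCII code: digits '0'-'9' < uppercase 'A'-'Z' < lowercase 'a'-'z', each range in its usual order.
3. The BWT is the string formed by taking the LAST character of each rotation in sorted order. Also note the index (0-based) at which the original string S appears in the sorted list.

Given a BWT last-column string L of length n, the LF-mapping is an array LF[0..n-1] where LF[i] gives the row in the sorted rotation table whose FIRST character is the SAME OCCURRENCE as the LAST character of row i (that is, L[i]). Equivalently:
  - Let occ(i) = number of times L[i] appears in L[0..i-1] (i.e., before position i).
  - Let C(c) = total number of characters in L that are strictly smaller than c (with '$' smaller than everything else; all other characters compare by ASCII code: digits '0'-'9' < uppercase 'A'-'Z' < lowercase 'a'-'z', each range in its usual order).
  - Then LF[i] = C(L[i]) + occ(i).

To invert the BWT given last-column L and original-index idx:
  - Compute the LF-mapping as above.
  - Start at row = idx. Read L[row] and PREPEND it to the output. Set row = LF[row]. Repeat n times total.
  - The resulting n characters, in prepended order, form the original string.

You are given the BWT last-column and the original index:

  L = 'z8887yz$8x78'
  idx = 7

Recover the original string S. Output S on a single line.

LF mapping: 10 3 4 5 1 9 11 0 6 8 2 7
Walk LF starting at row 7, prepending L[row]:
  step 1: row=7, L[7]='$', prepend. Next row=LF[7]=0
  step 2: row=0, L[0]='z', prepend. Next row=LF[0]=10
  step 3: row=10, L[10]='7', prepend. Next row=LF[10]=2
  step 4: row=2, L[2]='8', prepend. Next row=LF[2]=4
  step 5: row=4, L[4]='7', prepend. Next row=LF[4]=1
  step 6: row=1, L[1]='8', prepend. Next row=LF[1]=3
  step 7: row=3, L[3]='8', prepend. Next row=LF[3]=5
  step 8: row=5, L[5]='y', prepend. Next row=LF[5]=9
  step 9: row=9, L[9]='x', prepend. Next row=LF[9]=8
  step 10: row=8, L[8]='8', prepend. Next row=LF[8]=6
  step 11: row=6, L[6]='z', prepend. Next row=LF[6]=11
  step 12: row=11, L[11]='8', prepend. Next row=LF[11]=7
Reversed output: 8z8xy88787z$

Answer: 8z8xy88787z$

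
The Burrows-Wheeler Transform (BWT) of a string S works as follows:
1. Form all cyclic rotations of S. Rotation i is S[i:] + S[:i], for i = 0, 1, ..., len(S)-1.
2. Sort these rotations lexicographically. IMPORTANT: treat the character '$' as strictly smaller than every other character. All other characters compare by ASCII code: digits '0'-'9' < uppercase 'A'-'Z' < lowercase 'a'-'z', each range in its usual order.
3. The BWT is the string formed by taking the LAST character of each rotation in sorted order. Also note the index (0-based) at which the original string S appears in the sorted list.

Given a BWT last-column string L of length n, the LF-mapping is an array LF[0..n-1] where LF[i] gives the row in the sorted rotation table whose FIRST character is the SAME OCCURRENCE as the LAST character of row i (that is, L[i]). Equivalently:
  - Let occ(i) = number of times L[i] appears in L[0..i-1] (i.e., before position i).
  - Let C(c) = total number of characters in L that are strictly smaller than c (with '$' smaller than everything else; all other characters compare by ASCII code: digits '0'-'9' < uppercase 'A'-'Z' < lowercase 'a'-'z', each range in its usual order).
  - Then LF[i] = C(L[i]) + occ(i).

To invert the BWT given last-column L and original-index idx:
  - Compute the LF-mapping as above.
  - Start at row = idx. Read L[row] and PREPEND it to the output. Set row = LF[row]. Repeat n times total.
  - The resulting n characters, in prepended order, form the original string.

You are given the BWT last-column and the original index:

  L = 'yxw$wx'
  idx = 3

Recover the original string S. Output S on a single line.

LF mapping: 5 3 1 0 2 4
Walk LF starting at row 3, prepending L[row]:
  step 1: row=3, L[3]='$', prepend. Next row=LF[3]=0
  step 2: row=0, L[0]='y', prepend. Next row=LF[0]=5
  step 3: row=5, L[5]='x', prepend. Next row=LF[5]=4
  step 4: row=4, L[4]='w', prepend. Next row=LF[4]=2
  step 5: row=2, L[2]='w', prepend. Next row=LF[2]=1
  step 6: row=1, L[1]='x', prepend. Next row=LF[1]=3
Reversed output: xwwxy$

Answer: xwwxy$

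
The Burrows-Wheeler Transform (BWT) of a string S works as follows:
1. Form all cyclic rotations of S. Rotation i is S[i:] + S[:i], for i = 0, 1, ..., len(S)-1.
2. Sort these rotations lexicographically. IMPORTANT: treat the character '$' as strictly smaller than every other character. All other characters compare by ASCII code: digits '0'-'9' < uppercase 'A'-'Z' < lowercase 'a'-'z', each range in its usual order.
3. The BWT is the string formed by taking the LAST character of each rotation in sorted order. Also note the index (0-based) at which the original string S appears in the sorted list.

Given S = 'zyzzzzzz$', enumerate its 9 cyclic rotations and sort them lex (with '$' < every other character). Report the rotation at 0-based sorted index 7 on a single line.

All 9 rotations (rotation i = S[i:]+S[:i]):
  rot[0] = zyzzzzzz$
  rot[1] = yzzzzzz$z
  rot[2] = zzzzzz$zy
  rot[3] = zzzzz$zyz
  rot[4] = zzzz$zyzz
  rot[5] = zzz$zyzzz
  rot[6] = zz$zyzzzz
  rot[7] = z$zyzzzzz
  rot[8] = $zyzzzzzz
Sorted (with $ < everything):
  sorted[0] = $zyzzzzzz
  sorted[1] = yzzzzzz$z
  sorted[2] = z$zyzzzzz
  sorted[3] = zyzzzzzz$
  sorted[4] = zz$zyzzzz
  sorted[5] = zzz$zyzzz
  sorted[6] = zzzz$zyzz
  sorted[7] = zzzzz$zyz
  sorted[8] = zzzzzz$zy
sorted[7] = zzzzz$zyz

Answer: zzzzz$zyz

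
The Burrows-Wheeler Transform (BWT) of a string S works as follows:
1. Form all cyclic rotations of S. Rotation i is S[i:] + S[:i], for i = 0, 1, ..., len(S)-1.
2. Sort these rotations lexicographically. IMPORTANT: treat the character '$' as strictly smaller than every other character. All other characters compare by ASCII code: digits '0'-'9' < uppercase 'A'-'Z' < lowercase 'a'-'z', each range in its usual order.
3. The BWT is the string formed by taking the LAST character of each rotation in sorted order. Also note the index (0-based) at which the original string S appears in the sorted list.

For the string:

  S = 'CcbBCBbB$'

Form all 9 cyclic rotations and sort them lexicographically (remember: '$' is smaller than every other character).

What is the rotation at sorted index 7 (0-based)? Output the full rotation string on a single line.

All 9 rotations (rotation i = S[i:]+S[:i]):
  rot[0] = CcbBCBbB$
  rot[1] = cbBCBbB$C
  rot[2] = bBCBbB$Cc
  rot[3] = BCBbB$Ccb
  rot[4] = CBbB$CcbB
  rot[5] = BbB$CcbBC
  rot[6] = bB$CcbBCB
  rot[7] = B$CcbBCBb
  rot[8] = $CcbBCBbB
Sorted (with $ < everything):
  sorted[0] = $CcbBCBbB
  sorted[1] = B$CcbBCBb
  sorted[2] = BCBbB$Ccb
  sorted[3] = BbB$CcbBC
  sorted[4] = CBbB$CcbB
  sorted[5] = CcbBCBbB$
  sorted[6] = bB$CcbBCB
  sorted[7] = bBCBbB$Cc
  sorted[8] = cbBCBbB$C
sorted[7] = bBCBbB$Cc

Answer: bBCBbB$Cc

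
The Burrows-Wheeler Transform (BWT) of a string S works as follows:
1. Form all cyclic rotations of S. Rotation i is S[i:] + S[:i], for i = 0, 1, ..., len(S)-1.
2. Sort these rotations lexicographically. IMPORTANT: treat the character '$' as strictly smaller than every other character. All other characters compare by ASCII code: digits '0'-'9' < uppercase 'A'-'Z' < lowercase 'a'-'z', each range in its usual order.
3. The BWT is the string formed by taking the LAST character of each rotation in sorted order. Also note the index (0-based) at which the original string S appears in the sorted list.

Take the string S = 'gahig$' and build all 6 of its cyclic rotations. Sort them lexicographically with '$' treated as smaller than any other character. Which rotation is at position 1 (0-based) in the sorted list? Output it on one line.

All 6 rotations (rotation i = S[i:]+S[:i]):
  rot[0] = gahig$
  rot[1] = ahig$g
  rot[2] = hig$ga
  rot[3] = ig$gah
  rot[4] = g$gahi
  rot[5] = $gahig
Sorted (with $ < everything):
  sorted[0] = $gahig
  sorted[1] = ahig$g
  sorted[2] = g$gahi
  sorted[3] = gahig$
  sorted[4] = hig$ga
  sorted[5] = ig$gah
sorted[1] = ahig$g

Answer: ahig$g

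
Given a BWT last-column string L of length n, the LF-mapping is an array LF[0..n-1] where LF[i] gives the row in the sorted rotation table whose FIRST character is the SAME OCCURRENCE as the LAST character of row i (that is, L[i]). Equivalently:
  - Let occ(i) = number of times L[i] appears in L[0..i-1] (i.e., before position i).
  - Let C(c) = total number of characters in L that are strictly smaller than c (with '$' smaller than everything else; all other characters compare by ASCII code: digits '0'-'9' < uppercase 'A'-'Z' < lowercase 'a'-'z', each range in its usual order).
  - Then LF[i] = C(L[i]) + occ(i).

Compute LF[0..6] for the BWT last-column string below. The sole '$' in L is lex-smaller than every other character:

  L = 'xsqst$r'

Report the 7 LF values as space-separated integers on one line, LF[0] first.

Answer: 6 3 1 4 5 0 2

Derivation:
Char counts: '$':1, 'q':1, 'r':1, 's':2, 't':1, 'x':1
C (first-col start): C('$')=0, C('q')=1, C('r')=2, C('s')=3, C('t')=5, C('x')=6
L[0]='x': occ=0, LF[0]=C('x')+0=6+0=6
L[1]='s': occ=0, LF[1]=C('s')+0=3+0=3
L[2]='q': occ=0, LF[2]=C('q')+0=1+0=1
L[3]='s': occ=1, LF[3]=C('s')+1=3+1=4
L[4]='t': occ=0, LF[4]=C('t')+0=5+0=5
L[5]='$': occ=0, LF[5]=C('$')+0=0+0=0
L[6]='r': occ=0, LF[6]=C('r')+0=2+0=2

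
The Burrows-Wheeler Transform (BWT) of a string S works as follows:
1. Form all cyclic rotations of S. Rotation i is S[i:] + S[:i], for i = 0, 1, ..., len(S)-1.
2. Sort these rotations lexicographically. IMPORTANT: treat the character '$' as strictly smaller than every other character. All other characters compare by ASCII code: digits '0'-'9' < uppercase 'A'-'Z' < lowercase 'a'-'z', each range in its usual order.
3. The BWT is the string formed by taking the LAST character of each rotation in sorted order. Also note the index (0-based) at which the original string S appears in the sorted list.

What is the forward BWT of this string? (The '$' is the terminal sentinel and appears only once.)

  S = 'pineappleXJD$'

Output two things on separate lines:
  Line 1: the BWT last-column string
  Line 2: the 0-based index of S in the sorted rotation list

All 13 rotations (rotation i = S[i:]+S[:i]):
  rot[0] = pineappleXJD$
  rot[1] = ineappleXJD$p
  rot[2] = neappleXJD$pi
  rot[3] = eappleXJD$pin
  rot[4] = appleXJD$pine
  rot[5] = ppleXJD$pinea
  rot[6] = pleXJD$pineap
  rot[7] = leXJD$pineapp
  rot[8] = eXJD$pineappl
  rot[9] = XJD$pineapple
  rot[10] = JD$pineappleX
  rot[11] = D$pineappleXJ
  rot[12] = $pineappleXJD
Sorted (with $ < everything):
  sorted[0] = $pineappleXJD  (last char: 'D')
  sorted[1] = D$pineappleXJ  (last char: 'J')
  sorted[2] = JD$pineappleX  (last char: 'X')
  sorted[3] = XJD$pineapple  (last char: 'e')
  sorted[4] = appleXJD$pine  (last char: 'e')
  sorted[5] = eXJD$pineappl  (last char: 'l')
  sorted[6] = eappleXJD$pin  (last char: 'n')
  sorted[7] = ineappleXJD$p  (last char: 'p')
  sorted[8] = leXJD$pineapp  (last char: 'p')
  sorted[9] = neappleXJD$pi  (last char: 'i')
  sorted[10] = pineappleXJD$  (last char: '$')
  sorted[11] = pleXJD$pineap  (last char: 'p')
  sorted[12] = ppleXJD$pinea  (last char: 'a')
Last column: DJXeelnppi$pa
Original string S is at sorted index 10

Answer: DJXeelnppi$pa
10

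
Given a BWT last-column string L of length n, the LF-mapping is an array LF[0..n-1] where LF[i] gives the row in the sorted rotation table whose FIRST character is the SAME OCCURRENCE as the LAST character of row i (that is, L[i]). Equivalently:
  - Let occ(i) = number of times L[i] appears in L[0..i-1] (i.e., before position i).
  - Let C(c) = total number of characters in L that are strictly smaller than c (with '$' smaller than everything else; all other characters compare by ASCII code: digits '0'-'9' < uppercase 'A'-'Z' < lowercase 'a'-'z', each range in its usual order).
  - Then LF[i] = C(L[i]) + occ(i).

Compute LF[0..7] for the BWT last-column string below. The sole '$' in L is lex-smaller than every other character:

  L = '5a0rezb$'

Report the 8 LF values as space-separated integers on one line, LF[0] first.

Char counts: '$':1, '0':1, '5':1, 'a':1, 'b':1, 'e':1, 'r':1, 'z':1
C (first-col start): C('$')=0, C('0')=1, C('5')=2, C('a')=3, C('b')=4, C('e')=5, C('r')=6, C('z')=7
L[0]='5': occ=0, LF[0]=C('5')+0=2+0=2
L[1]='a': occ=0, LF[1]=C('a')+0=3+0=3
L[2]='0': occ=0, LF[2]=C('0')+0=1+0=1
L[3]='r': occ=0, LF[3]=C('r')+0=6+0=6
L[4]='e': occ=0, LF[4]=C('e')+0=5+0=5
L[5]='z': occ=0, LF[5]=C('z')+0=7+0=7
L[6]='b': occ=0, LF[6]=C('b')+0=4+0=4
L[7]='$': occ=0, LF[7]=C('$')+0=0+0=0

Answer: 2 3 1 6 5 7 4 0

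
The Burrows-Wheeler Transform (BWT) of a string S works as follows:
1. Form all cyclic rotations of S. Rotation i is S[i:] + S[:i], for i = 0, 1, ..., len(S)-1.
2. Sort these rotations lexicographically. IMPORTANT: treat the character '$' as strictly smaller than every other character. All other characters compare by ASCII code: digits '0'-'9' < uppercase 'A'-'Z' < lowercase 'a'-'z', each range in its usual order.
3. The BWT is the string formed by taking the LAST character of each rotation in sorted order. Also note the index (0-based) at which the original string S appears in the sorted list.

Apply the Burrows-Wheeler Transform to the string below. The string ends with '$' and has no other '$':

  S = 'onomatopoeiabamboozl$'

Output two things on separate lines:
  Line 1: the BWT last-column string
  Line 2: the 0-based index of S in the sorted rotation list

Answer: libmamoezoaopn$btooao
14

Derivation:
All 21 rotations (rotation i = S[i:]+S[:i]):
  rot[0] = onomatopoeiabamboozl$
  rot[1] = nomatopoeiabamboozl$o
  rot[2] = omatopoeiabamboozl$on
  rot[3] = matopoeiabamboozl$ono
  rot[4] = atopoeiabamboozl$onom
  rot[5] = topoeiabamboozl$onoma
  rot[6] = opoeiabamboozl$onomat
  rot[7] = poeiabamboozl$onomato
  rot[8] = oeiabamboozl$onomatop
  rot[9] = eiabamboozl$onomatopo
  rot[10] = iabamboozl$onomatopoe
  rot[11] = abamboozl$onomatopoei
  rot[12] = bamboozl$onomatopoeia
  rot[13] = amboozl$onomatopoeiab
  rot[14] = mboozl$onomatopoeiaba
  rot[15] = boozl$onomatopoeiabam
  rot[16] = oozl$onomatopoeiabamb
  rot[17] = ozl$onomatopoeiabambo
  rot[18] = zl$onomatopoeiabamboo
  rot[19] = l$onomatopoeiabambooz
  rot[20] = $onomatopoeiabamboozl
Sorted (with $ < everything):
  sorted[0] = $onomatopoeiabamboozl  (last char: 'l')
  sorted[1] = abamboozl$onomatopoei  (last char: 'i')
  sorted[2] = amboozl$onomatopoeiab  (last char: 'b')
  sorted[3] = atopoeiabamboozl$onom  (last char: 'm')
  sorted[4] = bamboozl$onomatopoeia  (last char: 'a')
  sorted[5] = boozl$onomatopoeiabam  (last char: 'm')
  sorted[6] = eiabamboozl$onomatopo  (last char: 'o')
  sorted[7] = iabamboozl$onomatopoe  (last char: 'e')
  sorted[8] = l$onomatopoeiabambooz  (last char: 'z')
  sorted[9] = matopoeiabamboozl$ono  (last char: 'o')
  sorted[10] = mboozl$onomatopoeiaba  (last char: 'a')
  sorted[11] = nomatopoeiabamboozl$o  (last char: 'o')
  sorted[12] = oeiabamboozl$onomatop  (last char: 'p')
  sorted[13] = omatopoeiabamboozl$on  (last char: 'n')
  sorted[14] = onomatopoeiabamboozl$  (last char: '$')
  sorted[15] = oozl$onomatopoeiabamb  (last char: 'b')
  sorted[16] = opoeiabamboozl$onomat  (last char: 't')
  sorted[17] = ozl$onomatopoeiabambo  (last char: 'o')
  sorted[18] = poeiabamboozl$onomato  (last char: 'o')
  sorted[19] = topoeiabamboozl$onoma  (last char: 'a')
  sorted[20] = zl$onomatopoeiabamboo  (last char: 'o')
Last column: libmamoezoaopn$btooao
Original string S is at sorted index 14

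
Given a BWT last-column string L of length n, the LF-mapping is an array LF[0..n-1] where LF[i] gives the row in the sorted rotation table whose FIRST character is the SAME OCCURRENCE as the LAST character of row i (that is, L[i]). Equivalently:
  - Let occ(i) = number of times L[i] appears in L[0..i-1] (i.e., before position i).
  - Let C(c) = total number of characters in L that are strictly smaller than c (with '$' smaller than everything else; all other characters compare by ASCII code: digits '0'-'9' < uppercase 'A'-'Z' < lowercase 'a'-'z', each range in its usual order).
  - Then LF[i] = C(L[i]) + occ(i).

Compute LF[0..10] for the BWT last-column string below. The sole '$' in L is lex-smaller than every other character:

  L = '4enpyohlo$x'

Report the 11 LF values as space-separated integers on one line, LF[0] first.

Answer: 1 2 5 8 10 6 3 4 7 0 9

Derivation:
Char counts: '$':1, '4':1, 'e':1, 'h':1, 'l':1, 'n':1, 'o':2, 'p':1, 'x':1, 'y':1
C (first-col start): C('$')=0, C('4')=1, C('e')=2, C('h')=3, C('l')=4, C('n')=5, C('o')=6, C('p')=8, C('x')=9, C('y')=10
L[0]='4': occ=0, LF[0]=C('4')+0=1+0=1
L[1]='e': occ=0, LF[1]=C('e')+0=2+0=2
L[2]='n': occ=0, LF[2]=C('n')+0=5+0=5
L[3]='p': occ=0, LF[3]=C('p')+0=8+0=8
L[4]='y': occ=0, LF[4]=C('y')+0=10+0=10
L[5]='o': occ=0, LF[5]=C('o')+0=6+0=6
L[6]='h': occ=0, LF[6]=C('h')+0=3+0=3
L[7]='l': occ=0, LF[7]=C('l')+0=4+0=4
L[8]='o': occ=1, LF[8]=C('o')+1=6+1=7
L[9]='$': occ=0, LF[9]=C('$')+0=0+0=0
L[10]='x': occ=0, LF[10]=C('x')+0=9+0=9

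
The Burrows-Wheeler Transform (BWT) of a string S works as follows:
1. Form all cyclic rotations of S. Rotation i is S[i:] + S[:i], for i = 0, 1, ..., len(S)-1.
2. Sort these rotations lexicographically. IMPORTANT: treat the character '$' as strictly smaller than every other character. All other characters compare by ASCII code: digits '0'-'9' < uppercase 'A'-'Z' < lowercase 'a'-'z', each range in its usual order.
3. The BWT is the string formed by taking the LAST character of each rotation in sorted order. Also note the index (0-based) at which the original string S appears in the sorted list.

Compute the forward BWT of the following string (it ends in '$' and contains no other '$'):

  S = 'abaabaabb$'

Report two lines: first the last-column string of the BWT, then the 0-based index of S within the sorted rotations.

All 10 rotations (rotation i = S[i:]+S[:i]):
  rot[0] = abaabaabb$
  rot[1] = baabaabb$a
  rot[2] = aabaabb$ab
  rot[3] = abaabb$aba
  rot[4] = baabb$abaa
  rot[5] = aabb$abaab
  rot[6] = abb$abaaba
  rot[7] = bb$abaabaa
  rot[8] = b$abaabaab
  rot[9] = $abaabaabb
Sorted (with $ < everything):
  sorted[0] = $abaabaabb  (last char: 'b')
  sorted[1] = aabaabb$ab  (last char: 'b')
  sorted[2] = aabb$abaab  (last char: 'b')
  sorted[3] = abaabaabb$  (last char: '$')
  sorted[4] = abaabb$aba  (last char: 'a')
  sorted[5] = abb$abaaba  (last char: 'a')
  sorted[6] = b$abaabaab  (last char: 'b')
  sorted[7] = baabaabb$a  (last char: 'a')
  sorted[8] = baabb$abaa  (last char: 'a')
  sorted[9] = bb$abaabaa  (last char: 'a')
Last column: bbb$aabaaa
Original string S is at sorted index 3

Answer: bbb$aabaaa
3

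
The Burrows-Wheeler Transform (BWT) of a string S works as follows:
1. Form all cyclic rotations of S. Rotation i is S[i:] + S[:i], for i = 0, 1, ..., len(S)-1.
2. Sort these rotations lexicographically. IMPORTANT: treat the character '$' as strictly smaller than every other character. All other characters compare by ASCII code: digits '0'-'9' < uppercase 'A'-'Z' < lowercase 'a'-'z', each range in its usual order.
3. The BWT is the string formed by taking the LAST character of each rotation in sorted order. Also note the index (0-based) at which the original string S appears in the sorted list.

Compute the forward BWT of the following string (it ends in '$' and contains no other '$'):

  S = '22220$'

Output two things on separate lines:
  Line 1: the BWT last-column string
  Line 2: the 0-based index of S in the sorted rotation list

All 6 rotations (rotation i = S[i:]+S[:i]):
  rot[0] = 22220$
  rot[1] = 2220$2
  rot[2] = 220$22
  rot[3] = 20$222
  rot[4] = 0$2222
  rot[5] = $22220
Sorted (with $ < everything):
  sorted[0] = $22220  (last char: '0')
  sorted[1] = 0$2222  (last char: '2')
  sorted[2] = 20$222  (last char: '2')
  sorted[3] = 220$22  (last char: '2')
  sorted[4] = 2220$2  (last char: '2')
  sorted[5] = 22220$  (last char: '$')
Last column: 02222$
Original string S is at sorted index 5

Answer: 02222$
5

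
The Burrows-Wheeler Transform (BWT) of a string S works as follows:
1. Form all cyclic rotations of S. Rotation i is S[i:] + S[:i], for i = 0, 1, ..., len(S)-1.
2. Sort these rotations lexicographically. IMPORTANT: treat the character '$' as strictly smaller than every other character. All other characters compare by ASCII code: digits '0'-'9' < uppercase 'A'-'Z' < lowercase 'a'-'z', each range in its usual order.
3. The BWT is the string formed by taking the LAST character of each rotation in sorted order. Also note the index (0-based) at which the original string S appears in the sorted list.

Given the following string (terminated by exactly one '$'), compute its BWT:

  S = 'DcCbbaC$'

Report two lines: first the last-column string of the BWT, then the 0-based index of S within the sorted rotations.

All 8 rotations (rotation i = S[i:]+S[:i]):
  rot[0] = DcCbbaC$
  rot[1] = cCbbaC$D
  rot[2] = CbbaC$Dc
  rot[3] = bbaC$DcC
  rot[4] = baC$DcCb
  rot[5] = aC$DcCbb
  rot[6] = C$DcCbba
  rot[7] = $DcCbbaC
Sorted (with $ < everything):
  sorted[0] = $DcCbbaC  (last char: 'C')
  sorted[1] = C$DcCbba  (last char: 'a')
  sorted[2] = CbbaC$Dc  (last char: 'c')
  sorted[3] = DcCbbaC$  (last char: '$')
  sorted[4] = aC$DcCbb  (last char: 'b')
  sorted[5] = baC$DcCb  (last char: 'b')
  sorted[6] = bbaC$DcC  (last char: 'C')
  sorted[7] = cCbbaC$D  (last char: 'D')
Last column: Cac$bbCD
Original string S is at sorted index 3

Answer: Cac$bbCD
3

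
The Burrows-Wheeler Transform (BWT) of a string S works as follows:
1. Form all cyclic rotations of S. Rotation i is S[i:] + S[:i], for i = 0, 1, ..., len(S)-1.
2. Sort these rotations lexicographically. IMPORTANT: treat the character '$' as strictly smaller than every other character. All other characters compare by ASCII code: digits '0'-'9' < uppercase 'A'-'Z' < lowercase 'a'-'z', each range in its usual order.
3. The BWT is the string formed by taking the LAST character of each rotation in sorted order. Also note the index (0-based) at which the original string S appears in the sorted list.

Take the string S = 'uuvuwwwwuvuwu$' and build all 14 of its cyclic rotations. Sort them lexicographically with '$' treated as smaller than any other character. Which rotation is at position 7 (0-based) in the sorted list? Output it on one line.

All 14 rotations (rotation i = S[i:]+S[:i]):
  rot[0] = uuvuwwwwuvuwu$
  rot[1] = uvuwwwwuvuwu$u
  rot[2] = vuwwwwuvuwu$uu
  rot[3] = uwwwwuvuwu$uuv
  rot[4] = wwwwuvuwu$uuvu
  rot[5] = wwwuvuwu$uuvuw
  rot[6] = wwuvuwu$uuvuww
  rot[7] = wuvuwu$uuvuwww
  rot[8] = uvuwu$uuvuwwww
  rot[9] = vuwu$uuvuwwwwu
  rot[10] = uwu$uuvuwwwwuv
  rot[11] = wu$uuvuwwwwuvu
  rot[12] = u$uuvuwwwwuvuw
  rot[13] = $uuvuwwwwuvuwu
Sorted (with $ < everything):
  sorted[0] = $uuvuwwwwuvuwu
  sorted[1] = u$uuvuwwwwuvuw
  sorted[2] = uuvuwwwwuvuwu$
  sorted[3] = uvuwu$uuvuwwww
  sorted[4] = uvuwwwwuvuwu$u
  sorted[5] = uwu$uuvuwwwwuv
  sorted[6] = uwwwwuvuwu$uuv
  sorted[7] = vuwu$uuvuwwwwu
  sorted[8] = vuwwwwuvuwu$uu
  sorted[9] = wu$uuvuwwwwuvu
  sorted[10] = wuvuwu$uuvuwww
  sorted[11] = wwuvuwu$uuvuww
  sorted[12] = wwwuvuwu$uuvuw
  sorted[13] = wwwwuvuwu$uuvu
sorted[7] = vuwu$uuvuwwwwu

Answer: vuwu$uuvuwwwwu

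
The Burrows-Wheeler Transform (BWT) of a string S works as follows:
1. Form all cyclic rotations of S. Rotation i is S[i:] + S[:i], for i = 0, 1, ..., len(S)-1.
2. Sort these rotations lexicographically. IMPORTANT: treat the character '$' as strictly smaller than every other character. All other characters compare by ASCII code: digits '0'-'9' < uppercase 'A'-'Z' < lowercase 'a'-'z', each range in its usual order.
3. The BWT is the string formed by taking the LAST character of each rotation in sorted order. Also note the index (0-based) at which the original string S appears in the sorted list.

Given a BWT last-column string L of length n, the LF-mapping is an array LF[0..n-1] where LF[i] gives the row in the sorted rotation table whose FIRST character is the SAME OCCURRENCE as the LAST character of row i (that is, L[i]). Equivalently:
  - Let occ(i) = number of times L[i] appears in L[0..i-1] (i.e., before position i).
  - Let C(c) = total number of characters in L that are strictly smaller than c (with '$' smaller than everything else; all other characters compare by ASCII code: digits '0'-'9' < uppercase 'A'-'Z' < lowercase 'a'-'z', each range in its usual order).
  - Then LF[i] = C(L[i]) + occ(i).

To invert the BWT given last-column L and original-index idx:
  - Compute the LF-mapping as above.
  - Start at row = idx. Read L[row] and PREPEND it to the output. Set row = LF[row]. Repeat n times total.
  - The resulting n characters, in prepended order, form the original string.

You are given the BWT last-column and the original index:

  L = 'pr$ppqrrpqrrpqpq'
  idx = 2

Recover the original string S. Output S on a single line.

LF mapping: 1 11 0 2 3 7 12 13 4 8 14 15 5 9 6 10
Walk LF starting at row 2, prepending L[row]:
  step 1: row=2, L[2]='$', prepend. Next row=LF[2]=0
  step 2: row=0, L[0]='p', prepend. Next row=LF[0]=1
  step 3: row=1, L[1]='r', prepend. Next row=LF[1]=11
  step 4: row=11, L[11]='r', prepend. Next row=LF[11]=15
  step 5: row=15, L[15]='q', prepend. Next row=LF[15]=10
  step 6: row=10, L[10]='r', prepend. Next row=LF[10]=14
  step 7: row=14, L[14]='p', prepend. Next row=LF[14]=6
  step 8: row=6, L[6]='r', prepend. Next row=LF[6]=12
  step 9: row=12, L[12]='p', prepend. Next row=LF[12]=5
  step 10: row=5, L[5]='q', prepend. Next row=LF[5]=7
  step 11: row=7, L[7]='r', prepend. Next row=LF[7]=13
  step 12: row=13, L[13]='q', prepend. Next row=LF[13]=9
  step 13: row=9, L[9]='q', prepend. Next row=LF[9]=8
  step 14: row=8, L[8]='p', prepend. Next row=LF[8]=4
  step 15: row=4, L[4]='p', prepend. Next row=LF[4]=3
  step 16: row=3, L[3]='p', prepend. Next row=LF[3]=2
Reversed output: pppqqrqprprqrrp$

Answer: pppqqrqprprqrrp$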